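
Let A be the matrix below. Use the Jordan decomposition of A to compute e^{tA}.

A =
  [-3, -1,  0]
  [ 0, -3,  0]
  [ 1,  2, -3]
e^{tA} =
  [exp(-3*t), -t*exp(-3*t), 0]
  [0, exp(-3*t), 0]
  [t*exp(-3*t), -t^2*exp(-3*t)/2 + 2*t*exp(-3*t), exp(-3*t)]

Strategy: write A = P · J · P⁻¹ where J is a Jordan canonical form, so e^{tA} = P · e^{tJ} · P⁻¹, and e^{tJ} can be computed block-by-block.

A has Jordan form
J =
  [-3,  1,  0]
  [ 0, -3,  1]
  [ 0,  0, -3]
(up to reordering of blocks).

Per-block formulas:
  For a 3×3 Jordan block J_3(-3): exp(t · J_3(-3)) = e^(-3t)·(I + t·N + (t^2/2)·N^2), where N is the 3×3 nilpotent shift.

After assembling e^{tJ} and conjugating by P, we get:

e^{tA} =
  [exp(-3*t), -t*exp(-3*t), 0]
  [0, exp(-3*t), 0]
  [t*exp(-3*t), -t^2*exp(-3*t)/2 + 2*t*exp(-3*t), exp(-3*t)]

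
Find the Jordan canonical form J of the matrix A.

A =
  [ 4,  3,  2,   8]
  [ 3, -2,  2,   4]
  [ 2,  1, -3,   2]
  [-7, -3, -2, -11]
J_3(-3) ⊕ J_1(-3)

The characteristic polynomial is
  det(x·I − A) = x^4 + 12*x^3 + 54*x^2 + 108*x + 81 = (x + 3)^4

Eigenvalues and multiplicities (the geometric multiplicity of λ is n − rank(A − λI), which equals the number of Jordan blocks for λ):
  λ = -3: algebraic multiplicity = 4, geometric multiplicity = 2

Determining the block sizes for each eigenvalue:
  λ = -3: with am = 4 and gm = 2, the partition is not yet determined (e.g. several partitions of 4 into 2 parts exist). Let N = A − (-3)·I. Computing rank(N^1) = 2, rank(N^2) = 1, rank(N^3) = 0; the number of blocks of size ≥ j is rank(N^{j−1}) − rank(N^j), giving [2, 1, 1]. So we have 1 block(s) of size 3, 1 block(s) of size 1 → block sizes [3, 1]

Assembling the blocks gives a Jordan form
J =
  [-3,  1,  0,  0]
  [ 0, -3,  1,  0]
  [ 0,  0, -3,  0]
  [ 0,  0,  0, -3]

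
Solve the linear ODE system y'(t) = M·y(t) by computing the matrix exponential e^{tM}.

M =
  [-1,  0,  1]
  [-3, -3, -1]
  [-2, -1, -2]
e^{tM} =
  [-t^2*exp(-2*t)/2 + t*exp(-2*t) + exp(-2*t), -t^2*exp(-2*t)/2, t^2*exp(-2*t)/2 + t*exp(-2*t)]
  [t^2*exp(-2*t) - 3*t*exp(-2*t), t^2*exp(-2*t) - t*exp(-2*t) + exp(-2*t), -t^2*exp(-2*t) - t*exp(-2*t)]
  [t^2*exp(-2*t)/2 - 2*t*exp(-2*t), t^2*exp(-2*t)/2 - t*exp(-2*t), -t^2*exp(-2*t)/2 + exp(-2*t)]

Strategy: write M = P · J · P⁻¹ where J is a Jordan canonical form, so e^{tM} = P · e^{tJ} · P⁻¹, and e^{tJ} can be computed block-by-block.

M has Jordan form
J =
  [-2,  1,  0]
  [ 0, -2,  1]
  [ 0,  0, -2]
(up to reordering of blocks).

Per-block formulas:
  For a 3×3 Jordan block J_3(-2): exp(t · J_3(-2)) = e^(-2t)·(I + t·N + (t^2/2)·N^2), where N is the 3×3 nilpotent shift.

After assembling e^{tJ} and conjugating by P, we get:

e^{tM} =
  [-t^2*exp(-2*t)/2 + t*exp(-2*t) + exp(-2*t), -t^2*exp(-2*t)/2, t^2*exp(-2*t)/2 + t*exp(-2*t)]
  [t^2*exp(-2*t) - 3*t*exp(-2*t), t^2*exp(-2*t) - t*exp(-2*t) + exp(-2*t), -t^2*exp(-2*t) - t*exp(-2*t)]
  [t^2*exp(-2*t)/2 - 2*t*exp(-2*t), t^2*exp(-2*t)/2 - t*exp(-2*t), -t^2*exp(-2*t)/2 + exp(-2*t)]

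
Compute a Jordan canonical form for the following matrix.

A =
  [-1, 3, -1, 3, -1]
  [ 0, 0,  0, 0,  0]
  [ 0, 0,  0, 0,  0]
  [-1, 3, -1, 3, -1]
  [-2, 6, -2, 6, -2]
J_2(0) ⊕ J_1(0) ⊕ J_1(0) ⊕ J_1(0)

The characteristic polynomial is
  det(x·I − A) = x^5

Eigenvalues and multiplicities (the geometric multiplicity of λ is n − rank(A − λI), which equals the number of Jordan blocks for λ):
  λ = 0: algebraic multiplicity = 5, geometric multiplicity = 4

Determining the block sizes for each eigenvalue:
  λ = 0: 4 blocks summing to 5 forces exactly one block of size 2 and the rest size 1 → block sizes [2, 1, 1, 1]

Assembling the blocks gives a Jordan form
J =
  [0, 1, 0, 0, 0]
  [0, 0, 0, 0, 0]
  [0, 0, 0, 0, 0]
  [0, 0, 0, 0, 0]
  [0, 0, 0, 0, 0]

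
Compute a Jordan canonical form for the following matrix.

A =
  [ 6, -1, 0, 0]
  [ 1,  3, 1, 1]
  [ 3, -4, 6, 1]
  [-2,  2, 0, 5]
J_3(5) ⊕ J_1(5)

The characteristic polynomial is
  det(x·I − A) = x^4 - 20*x^3 + 150*x^2 - 500*x + 625 = (x - 5)^4

Eigenvalues and multiplicities (the geometric multiplicity of λ is n − rank(A − λI), which equals the number of Jordan blocks for λ):
  λ = 5: algebraic multiplicity = 4, geometric multiplicity = 2

Determining the block sizes for each eigenvalue:
  λ = 5: with am = 4 and gm = 2, the partition is not yet determined (e.g. several partitions of 4 into 2 parts exist). Let N = A − (5)·I. Computing rank(N^1) = 2, rank(N^2) = 1, rank(N^3) = 0; the number of blocks of size ≥ j is rank(N^{j−1}) − rank(N^j), giving [2, 1, 1]. So we have 1 block(s) of size 3, 1 block(s) of size 1 → block sizes [3, 1]

Assembling the blocks gives a Jordan form
J =
  [5, 1, 0, 0]
  [0, 5, 1, 0]
  [0, 0, 5, 0]
  [0, 0, 0, 5]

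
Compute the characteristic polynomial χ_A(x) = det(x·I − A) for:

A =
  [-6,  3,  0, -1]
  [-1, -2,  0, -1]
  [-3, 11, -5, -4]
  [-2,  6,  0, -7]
x^4 + 20*x^3 + 150*x^2 + 500*x + 625

Expanding det(x·I − A) (e.g. by cofactor expansion or by noting that A is similar to its Jordan form J, which has the same characteristic polynomial as A) gives
  χ_A(x) = x^4 + 20*x^3 + 150*x^2 + 500*x + 625
which factors as (x + 5)^4. The eigenvalues (with algebraic multiplicities) are λ = -5 with multiplicity 4.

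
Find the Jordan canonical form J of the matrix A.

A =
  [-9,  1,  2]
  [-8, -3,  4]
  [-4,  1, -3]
J_2(-5) ⊕ J_1(-5)

The characteristic polynomial is
  det(x·I − A) = x^3 + 15*x^2 + 75*x + 125 = (x + 5)^3

Eigenvalues and multiplicities (the geometric multiplicity of λ is n − rank(A − λI), which equals the number of Jordan blocks for λ):
  λ = -5: algebraic multiplicity = 3, geometric multiplicity = 2

Determining the block sizes for each eigenvalue:
  λ = -5: 2 blocks summing to 3 forces exactly one block of size 2 and the rest size 1 → block sizes [2, 1]

Assembling the blocks gives a Jordan form
J =
  [-5,  1,  0]
  [ 0, -5,  0]
  [ 0,  0, -5]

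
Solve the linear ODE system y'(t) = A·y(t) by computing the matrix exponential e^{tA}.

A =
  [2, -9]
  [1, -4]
e^{tA} =
  [3*t*exp(-t) + exp(-t), -9*t*exp(-t)]
  [t*exp(-t), -3*t*exp(-t) + exp(-t)]

Strategy: write A = P · J · P⁻¹ where J is a Jordan canonical form, so e^{tA} = P · e^{tJ} · P⁻¹, and e^{tJ} can be computed block-by-block.

A has Jordan form
J =
  [-1,  1]
  [ 0, -1]
(up to reordering of blocks).

Per-block formulas:
  For a 2×2 Jordan block J_2(-1): exp(t · J_2(-1)) = e^(-1t)·(I + t·N), where N is the 2×2 nilpotent shift.

After assembling e^{tJ} and conjugating by P, we get:

e^{tA} =
  [3*t*exp(-t) + exp(-t), -9*t*exp(-t)]
  [t*exp(-t), -3*t*exp(-t) + exp(-t)]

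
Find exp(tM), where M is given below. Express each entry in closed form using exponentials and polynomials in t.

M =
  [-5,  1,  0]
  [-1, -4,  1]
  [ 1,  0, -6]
e^{tM} =
  [-t^2*exp(-5*t)/2 + exp(-5*t), t^2*exp(-5*t)/2 + t*exp(-5*t), t^2*exp(-5*t)/2]
  [-t*exp(-5*t), t*exp(-5*t) + exp(-5*t), t*exp(-5*t)]
  [-t^2*exp(-5*t)/2 + t*exp(-5*t), t^2*exp(-5*t)/2, t^2*exp(-5*t)/2 - t*exp(-5*t) + exp(-5*t)]

Strategy: write M = P · J · P⁻¹ where J is a Jordan canonical form, so e^{tM} = P · e^{tJ} · P⁻¹, and e^{tJ} can be computed block-by-block.

M has Jordan form
J =
  [-5,  1,  0]
  [ 0, -5,  1]
  [ 0,  0, -5]
(up to reordering of blocks).

Per-block formulas:
  For a 3×3 Jordan block J_3(-5): exp(t · J_3(-5)) = e^(-5t)·(I + t·N + (t^2/2)·N^2), where N is the 3×3 nilpotent shift.

After assembling e^{tJ} and conjugating by P, we get:

e^{tM} =
  [-t^2*exp(-5*t)/2 + exp(-5*t), t^2*exp(-5*t)/2 + t*exp(-5*t), t^2*exp(-5*t)/2]
  [-t*exp(-5*t), t*exp(-5*t) + exp(-5*t), t*exp(-5*t)]
  [-t^2*exp(-5*t)/2 + t*exp(-5*t), t^2*exp(-5*t)/2, t^2*exp(-5*t)/2 - t*exp(-5*t) + exp(-5*t)]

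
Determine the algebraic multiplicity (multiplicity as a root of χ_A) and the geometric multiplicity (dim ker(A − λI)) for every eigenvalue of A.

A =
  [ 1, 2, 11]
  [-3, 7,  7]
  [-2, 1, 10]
λ = 6: alg = 3, geom = 1

Step 1 — factor the characteristic polynomial to read off the algebraic multiplicities:
  χ_A(x) = (x - 6)^3

Step 2 — compute geometric multiplicities via the rank-nullity identity g(λ) = n − rank(A − λI):
  rank(A − (6)·I) = 2, so dim ker(A − (6)·I) = n − 2 = 1

Summary:
  λ = 6: algebraic multiplicity = 3, geometric multiplicity = 1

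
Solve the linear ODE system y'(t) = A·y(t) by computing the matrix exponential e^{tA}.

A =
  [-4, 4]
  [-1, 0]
e^{tA} =
  [-2*t*exp(-2*t) + exp(-2*t), 4*t*exp(-2*t)]
  [-t*exp(-2*t), 2*t*exp(-2*t) + exp(-2*t)]

Strategy: write A = P · J · P⁻¹ where J is a Jordan canonical form, so e^{tA} = P · e^{tJ} · P⁻¹, and e^{tJ} can be computed block-by-block.

A has Jordan form
J =
  [-2,  1]
  [ 0, -2]
(up to reordering of blocks).

Per-block formulas:
  For a 2×2 Jordan block J_2(-2): exp(t · J_2(-2)) = e^(-2t)·(I + t·N), where N is the 2×2 nilpotent shift.

After assembling e^{tJ} and conjugating by P, we get:

e^{tA} =
  [-2*t*exp(-2*t) + exp(-2*t), 4*t*exp(-2*t)]
  [-t*exp(-2*t), 2*t*exp(-2*t) + exp(-2*t)]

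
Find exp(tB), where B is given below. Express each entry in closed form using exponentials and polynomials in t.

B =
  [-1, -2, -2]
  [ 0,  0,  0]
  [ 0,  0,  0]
e^{tB} =
  [exp(-t), -2 + 2*exp(-t), -2 + 2*exp(-t)]
  [0, 1, 0]
  [0, 0, 1]

Strategy: write B = P · J · P⁻¹ where J is a Jordan canonical form, so e^{tB} = P · e^{tJ} · P⁻¹, and e^{tJ} can be computed block-by-block.

B has Jordan form
J =
  [-1, 0, 0]
  [ 0, 0, 0]
  [ 0, 0, 0]
(up to reordering of blocks).

Per-block formulas:
  For a 1×1 block at λ = -1: exp(t · [-1]) = [e^(-1t)].
  For a 1×1 block at λ = 0: exp(t · [0]) = [e^(0t)].

After assembling e^{tJ} and conjugating by P, we get:

e^{tB} =
  [exp(-t), -2 + 2*exp(-t), -2 + 2*exp(-t)]
  [0, 1, 0]
  [0, 0, 1]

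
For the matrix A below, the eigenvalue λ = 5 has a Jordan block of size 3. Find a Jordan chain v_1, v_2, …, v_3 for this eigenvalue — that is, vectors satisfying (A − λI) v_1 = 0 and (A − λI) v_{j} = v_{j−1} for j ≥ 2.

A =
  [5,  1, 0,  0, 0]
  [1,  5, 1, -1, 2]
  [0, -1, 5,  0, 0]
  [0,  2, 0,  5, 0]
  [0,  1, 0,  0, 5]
A Jordan chain for λ = 5 of length 3:
v_1 = (1, 0, -1, 2, 1)ᵀ
v_2 = (0, 1, 0, 0, 0)ᵀ
v_3 = (1, 0, 0, 0, 0)ᵀ

Let N = A − (5)·I. We want v_3 with N^3 v_3 = 0 but N^2 v_3 ≠ 0; then v_{j-1} := N · v_j for j = 3, …, 2.

Pick v_3 = (1, 0, 0, 0, 0)ᵀ.
Then v_2 = N · v_3 = (0, 1, 0, 0, 0)ᵀ.
Then v_1 = N · v_2 = (1, 0, -1, 2, 1)ᵀ.

Sanity check: (A − (5)·I) v_1 = (0, 0, 0, 0, 0)ᵀ = 0. ✓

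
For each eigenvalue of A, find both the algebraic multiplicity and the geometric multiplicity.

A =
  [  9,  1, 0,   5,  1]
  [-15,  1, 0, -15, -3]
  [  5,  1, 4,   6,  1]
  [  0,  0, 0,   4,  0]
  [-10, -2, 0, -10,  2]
λ = 4: alg = 5, geom = 3

Step 1 — factor the characteristic polynomial to read off the algebraic multiplicities:
  χ_A(x) = (x - 4)^5

Step 2 — compute geometric multiplicities via the rank-nullity identity g(λ) = n − rank(A − λI):
  rank(A − (4)·I) = 2, so dim ker(A − (4)·I) = n − 2 = 3

Summary:
  λ = 4: algebraic multiplicity = 5, geometric multiplicity = 3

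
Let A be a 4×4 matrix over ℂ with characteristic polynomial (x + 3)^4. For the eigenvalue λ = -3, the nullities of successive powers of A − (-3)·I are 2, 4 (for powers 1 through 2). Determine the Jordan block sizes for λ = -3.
Block sizes for λ = -3: [2, 2]

From the dimensions of kernels of powers, the number of Jordan blocks of size at least j is d_j − d_{j−1} where d_j = dim ker(N^j) (with d_0 = 0). Computing the differences gives [2, 2].
The number of blocks of size exactly k is (#blocks of size ≥ k) − (#blocks of size ≥ k + 1), so the partition is: 2 block(s) of size 2.
In nonincreasing order the block sizes are [2, 2].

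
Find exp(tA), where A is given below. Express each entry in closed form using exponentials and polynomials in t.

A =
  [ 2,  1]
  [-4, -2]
e^{tA} =
  [2*t + 1, t]
  [-4*t, 1 - 2*t]

Strategy: write A = P · J · P⁻¹ where J is a Jordan canonical form, so e^{tA} = P · e^{tJ} · P⁻¹, and e^{tJ} can be computed block-by-block.

A has Jordan form
J =
  [0, 1]
  [0, 0]
(up to reordering of blocks).

Per-block formulas:
  For a 2×2 Jordan block J_2(0): exp(t · J_2(0)) = e^(0t)·(I + t·N), where N is the 2×2 nilpotent shift.

After assembling e^{tJ} and conjugating by P, we get:

e^{tA} =
  [2*t + 1, t]
  [-4*t, 1 - 2*t]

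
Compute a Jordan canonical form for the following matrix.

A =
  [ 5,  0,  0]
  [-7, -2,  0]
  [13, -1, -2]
J_2(-2) ⊕ J_1(5)

The characteristic polynomial is
  det(x·I − A) = x^3 - x^2 - 16*x - 20 = (x - 5)*(x + 2)^2

Eigenvalues and multiplicities (the geometric multiplicity of λ is n − rank(A − λI), which equals the number of Jordan blocks for λ):
  λ = -2: algebraic multiplicity = 2, geometric multiplicity = 1
  λ = 5: algebraic multiplicity = 1, geometric multiplicity = 1

Determining the block sizes for each eigenvalue:
  λ = -2: one block (gm = 1), so the single block has size am = 2 → block sizes [2]
  λ = 5: one block (gm = 1), so the single block has size am = 1 → block sizes [1]

Assembling the blocks gives a Jordan form
J =
  [-2,  1, 0]
  [ 0, -2, 0]
  [ 0,  0, 5]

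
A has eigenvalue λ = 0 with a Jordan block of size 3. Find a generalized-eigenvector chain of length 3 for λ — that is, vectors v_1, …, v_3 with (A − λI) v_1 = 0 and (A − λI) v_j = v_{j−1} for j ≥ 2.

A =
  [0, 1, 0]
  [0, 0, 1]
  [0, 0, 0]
A Jordan chain for λ = 0 of length 3:
v_1 = (1, 0, 0)ᵀ
v_2 = (0, 1, 0)ᵀ
v_3 = (0, 0, 1)ᵀ

Let N = A − (0)·I. We want v_3 with N^3 v_3 = 0 but N^2 v_3 ≠ 0; then v_{j-1} := N · v_j for j = 3, …, 2.

Pick v_3 = (0, 0, 1)ᵀ.
Then v_2 = N · v_3 = (0, 1, 0)ᵀ.
Then v_1 = N · v_2 = (1, 0, 0)ᵀ.

Sanity check: (A − (0)·I) v_1 = (0, 0, 0)ᵀ = 0. ✓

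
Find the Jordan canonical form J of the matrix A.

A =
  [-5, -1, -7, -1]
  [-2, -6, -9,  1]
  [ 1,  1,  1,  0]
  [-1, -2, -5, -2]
J_2(-3) ⊕ J_2(-3)

The characteristic polynomial is
  det(x·I − A) = x^4 + 12*x^3 + 54*x^2 + 108*x + 81 = (x + 3)^4

Eigenvalues and multiplicities (the geometric multiplicity of λ is n − rank(A − λI), which equals the number of Jordan blocks for λ):
  λ = -3: algebraic multiplicity = 4, geometric multiplicity = 2

Determining the block sizes for each eigenvalue:
  λ = -3: with am = 4 and gm = 2, the partition is not yet determined (e.g. several partitions of 4 into 2 parts exist). Let N = A − (-3)·I. Computing rank(N^1) = 2, rank(N^2) = 0; the number of blocks of size ≥ j is rank(N^{j−1}) − rank(N^j), giving [2, 2]. So we have 2 block(s) of size 2 → block sizes [2, 2]

Assembling the blocks gives a Jordan form
J =
  [-3,  1,  0,  0]
  [ 0, -3,  0,  0]
  [ 0,  0, -3,  1]
  [ 0,  0,  0, -3]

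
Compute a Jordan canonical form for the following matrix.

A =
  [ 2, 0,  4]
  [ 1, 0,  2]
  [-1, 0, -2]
J_2(0) ⊕ J_1(0)

The characteristic polynomial is
  det(x·I − A) = x^3

Eigenvalues and multiplicities (the geometric multiplicity of λ is n − rank(A − λI), which equals the number of Jordan blocks for λ):
  λ = 0: algebraic multiplicity = 3, geometric multiplicity = 2

Determining the block sizes for each eigenvalue:
  λ = 0: 2 blocks summing to 3 forces exactly one block of size 2 and the rest size 1 → block sizes [2, 1]

Assembling the blocks gives a Jordan form
J =
  [0, 1, 0]
  [0, 0, 0]
  [0, 0, 0]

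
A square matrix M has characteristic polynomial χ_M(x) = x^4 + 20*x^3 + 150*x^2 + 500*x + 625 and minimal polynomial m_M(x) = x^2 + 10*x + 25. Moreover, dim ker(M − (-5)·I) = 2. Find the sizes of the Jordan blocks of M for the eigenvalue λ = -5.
Block sizes for λ = -5: [2, 2]

Step 1 — from the characteristic polynomial, algebraic multiplicity of λ = -5 is 4. From dim ker(M − (-5)·I) = 2, there are exactly 2 Jordan blocks for λ = -5.
Step 2 — from the minimal polynomial, the factor (x + 5)^2 tells us the largest block for λ = -5 has size 2.
Step 3 — with total size 4, 2 blocks, and largest block 2, the block sizes (in nonincreasing order) are [2, 2].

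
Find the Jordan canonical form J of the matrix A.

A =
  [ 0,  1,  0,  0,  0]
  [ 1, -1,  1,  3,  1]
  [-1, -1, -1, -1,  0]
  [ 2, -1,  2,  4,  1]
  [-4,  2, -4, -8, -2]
J_3(0) ⊕ J_2(0)

The characteristic polynomial is
  det(x·I − A) = x^5

Eigenvalues and multiplicities (the geometric multiplicity of λ is n − rank(A − λI), which equals the number of Jordan blocks for λ):
  λ = 0: algebraic multiplicity = 5, geometric multiplicity = 2

Determining the block sizes for each eigenvalue:
  λ = 0: with am = 5 and gm = 2, the partition is not yet determined (e.g. several partitions of 5 into 2 parts exist). Let N = A − (0)·I. Computing rank(N^1) = 3, rank(N^2) = 1, rank(N^3) = 0; the number of blocks of size ≥ j is rank(N^{j−1}) − rank(N^j), giving [2, 2, 1]. So we have 1 block(s) of size 3, 1 block(s) of size 2 → block sizes [3, 2]

Assembling the blocks gives a Jordan form
J =
  [0, 1, 0, 0, 0]
  [0, 0, 1, 0, 0]
  [0, 0, 0, 0, 0]
  [0, 0, 0, 0, 1]
  [0, 0, 0, 0, 0]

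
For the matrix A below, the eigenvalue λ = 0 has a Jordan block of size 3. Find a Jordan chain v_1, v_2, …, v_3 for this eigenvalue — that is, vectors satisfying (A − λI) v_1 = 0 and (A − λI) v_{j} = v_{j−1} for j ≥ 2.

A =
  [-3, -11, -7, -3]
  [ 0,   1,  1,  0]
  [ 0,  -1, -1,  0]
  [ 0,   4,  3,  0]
A Jordan chain for λ = 0 of length 3:
v_1 = (1, 0, 0, -1)ᵀ
v_2 = (5, -1, 1, -4)ᵀ
v_3 = (2, -1, 0, 0)ᵀ

Let N = A − (0)·I. We want v_3 with N^3 v_3 = 0 but N^2 v_3 ≠ 0; then v_{j-1} := N · v_j for j = 3, …, 2.

Pick v_3 = (2, -1, 0, 0)ᵀ.
Then v_2 = N · v_3 = (5, -1, 1, -4)ᵀ.
Then v_1 = N · v_2 = (1, 0, 0, -1)ᵀ.

Sanity check: (A − (0)·I) v_1 = (0, 0, 0, 0)ᵀ = 0. ✓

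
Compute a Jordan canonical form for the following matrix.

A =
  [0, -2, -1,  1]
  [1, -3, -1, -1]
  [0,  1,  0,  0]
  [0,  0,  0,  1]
J_3(-1) ⊕ J_1(1)

The characteristic polynomial is
  det(x·I − A) = x^4 + 2*x^3 - 2*x - 1 = (x - 1)*(x + 1)^3

Eigenvalues and multiplicities (the geometric multiplicity of λ is n − rank(A − λI), which equals the number of Jordan blocks for λ):
  λ = -1: algebraic multiplicity = 3, geometric multiplicity = 1
  λ = 1: algebraic multiplicity = 1, geometric multiplicity = 1

Determining the block sizes for each eigenvalue:
  λ = -1: one block (gm = 1), so the single block has size am = 3 → block sizes [3]
  λ = 1: one block (gm = 1), so the single block has size am = 1 → block sizes [1]

Assembling the blocks gives a Jordan form
J =
  [-1,  1,  0, 0]
  [ 0, -1,  1, 0]
  [ 0,  0, -1, 0]
  [ 0,  0,  0, 1]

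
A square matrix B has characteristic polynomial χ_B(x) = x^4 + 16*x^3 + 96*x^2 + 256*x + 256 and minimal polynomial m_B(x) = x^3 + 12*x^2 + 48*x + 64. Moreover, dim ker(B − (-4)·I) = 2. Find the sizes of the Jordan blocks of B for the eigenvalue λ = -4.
Block sizes for λ = -4: [3, 1]

Step 1 — from the characteristic polynomial, algebraic multiplicity of λ = -4 is 4. From dim ker(B − (-4)·I) = 2, there are exactly 2 Jordan blocks for λ = -4.
Step 2 — from the minimal polynomial, the factor (x + 4)^3 tells us the largest block for λ = -4 has size 3.
Step 3 — with total size 4, 2 blocks, and largest block 3, the block sizes (in nonincreasing order) are [3, 1].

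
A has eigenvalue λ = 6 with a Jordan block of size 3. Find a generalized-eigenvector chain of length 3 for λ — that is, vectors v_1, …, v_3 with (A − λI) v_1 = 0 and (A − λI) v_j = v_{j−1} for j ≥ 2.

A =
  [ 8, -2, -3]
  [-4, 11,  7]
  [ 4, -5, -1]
A Jordan chain for λ = 6 of length 3:
v_1 = (1, -2, 2)ᵀ
v_2 = (-2, 5, -5)ᵀ
v_3 = (0, 1, 0)ᵀ

Let N = A − (6)·I. We want v_3 with N^3 v_3 = 0 but N^2 v_3 ≠ 0; then v_{j-1} := N · v_j for j = 3, …, 2.

Pick v_3 = (0, 1, 0)ᵀ.
Then v_2 = N · v_3 = (-2, 5, -5)ᵀ.
Then v_1 = N · v_2 = (1, -2, 2)ᵀ.

Sanity check: (A − (6)·I) v_1 = (0, 0, 0)ᵀ = 0. ✓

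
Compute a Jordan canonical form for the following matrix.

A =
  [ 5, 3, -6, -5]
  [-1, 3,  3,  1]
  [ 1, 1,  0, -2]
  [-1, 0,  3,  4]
J_2(3) ⊕ J_2(3)

The characteristic polynomial is
  det(x·I − A) = x^4 - 12*x^3 + 54*x^2 - 108*x + 81 = (x - 3)^4

Eigenvalues and multiplicities (the geometric multiplicity of λ is n − rank(A − λI), which equals the number of Jordan blocks for λ):
  λ = 3: algebraic multiplicity = 4, geometric multiplicity = 2

Determining the block sizes for each eigenvalue:
  λ = 3: with am = 4 and gm = 2, the partition is not yet determined (e.g. several partitions of 4 into 2 parts exist). Let N = A − (3)·I. Computing rank(N^1) = 2, rank(N^2) = 0; the number of blocks of size ≥ j is rank(N^{j−1}) − rank(N^j), giving [2, 2]. So we have 2 block(s) of size 2 → block sizes [2, 2]

Assembling the blocks gives a Jordan form
J =
  [3, 1, 0, 0]
  [0, 3, 0, 0]
  [0, 0, 3, 1]
  [0, 0, 0, 3]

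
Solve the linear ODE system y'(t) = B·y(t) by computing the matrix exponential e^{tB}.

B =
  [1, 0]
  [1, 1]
e^{tB} =
  [exp(t), 0]
  [t*exp(t), exp(t)]

Strategy: write B = P · J · P⁻¹ where J is a Jordan canonical form, so e^{tB} = P · e^{tJ} · P⁻¹, and e^{tJ} can be computed block-by-block.

B has Jordan form
J =
  [1, 1]
  [0, 1]
(up to reordering of blocks).

Per-block formulas:
  For a 2×2 Jordan block J_2(1): exp(t · J_2(1)) = e^(1t)·(I + t·N), where N is the 2×2 nilpotent shift.

After assembling e^{tJ} and conjugating by P, we get:

e^{tB} =
  [exp(t), 0]
  [t*exp(t), exp(t)]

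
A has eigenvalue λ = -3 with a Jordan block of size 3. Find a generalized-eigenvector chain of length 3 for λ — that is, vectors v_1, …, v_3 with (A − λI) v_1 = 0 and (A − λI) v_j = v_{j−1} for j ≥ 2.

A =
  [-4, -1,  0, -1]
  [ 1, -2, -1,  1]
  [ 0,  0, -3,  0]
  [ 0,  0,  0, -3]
A Jordan chain for λ = -3 of length 3:
v_1 = (1, -1, 0, 0)ᵀ
v_2 = (0, -1, 0, 0)ᵀ
v_3 = (0, 0, 1, 0)ᵀ

Let N = A − (-3)·I. We want v_3 with N^3 v_3 = 0 but N^2 v_3 ≠ 0; then v_{j-1} := N · v_j for j = 3, …, 2.

Pick v_3 = (0, 0, 1, 0)ᵀ.
Then v_2 = N · v_3 = (0, -1, 0, 0)ᵀ.
Then v_1 = N · v_2 = (1, -1, 0, 0)ᵀ.

Sanity check: (A − (-3)·I) v_1 = (0, 0, 0, 0)ᵀ = 0. ✓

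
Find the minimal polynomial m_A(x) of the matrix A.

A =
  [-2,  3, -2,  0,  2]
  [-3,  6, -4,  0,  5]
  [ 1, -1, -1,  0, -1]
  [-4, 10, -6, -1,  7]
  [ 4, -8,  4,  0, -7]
x^3 + 3*x^2 + 3*x + 1

The characteristic polynomial is χ_A(x) = (x + 1)^5, so the eigenvalues are known. The minimal polynomial is
  m_A(x) = Π_λ (x − λ)^{k_λ}
where k_λ is the size of the *largest* Jordan block for λ (equivalently, the smallest k with (A − λI)^k v = 0 for every generalised eigenvector v of λ).

  λ = -1: largest Jordan block has size 3, contributing (x + 1)^3

So m_A(x) = (x + 1)^3 = x^3 + 3*x^2 + 3*x + 1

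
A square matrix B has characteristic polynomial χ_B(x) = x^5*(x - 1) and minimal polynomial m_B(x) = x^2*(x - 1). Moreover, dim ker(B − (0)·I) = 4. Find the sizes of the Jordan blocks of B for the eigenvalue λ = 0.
Block sizes for λ = 0: [2, 1, 1, 1]

Step 1 — from the characteristic polynomial, algebraic multiplicity of λ = 0 is 5. From dim ker(B − (0)·I) = 4, there are exactly 4 Jordan blocks for λ = 0.
Step 2 — from the minimal polynomial, the factor (x − 0)^2 tells us the largest block for λ = 0 has size 2.
Step 3 — with total size 5, 4 blocks, and largest block 2, the block sizes (in nonincreasing order) are [2, 1, 1, 1].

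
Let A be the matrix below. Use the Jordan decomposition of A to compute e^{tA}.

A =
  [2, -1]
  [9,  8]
e^{tA} =
  [-3*t*exp(5*t) + exp(5*t), -t*exp(5*t)]
  [9*t*exp(5*t), 3*t*exp(5*t) + exp(5*t)]

Strategy: write A = P · J · P⁻¹ where J is a Jordan canonical form, so e^{tA} = P · e^{tJ} · P⁻¹, and e^{tJ} can be computed block-by-block.

A has Jordan form
J =
  [5, 1]
  [0, 5]
(up to reordering of blocks).

Per-block formulas:
  For a 2×2 Jordan block J_2(5): exp(t · J_2(5)) = e^(5t)·(I + t·N), where N is the 2×2 nilpotent shift.

After assembling e^{tJ} and conjugating by P, we get:

e^{tA} =
  [-3*t*exp(5*t) + exp(5*t), -t*exp(5*t)]
  [9*t*exp(5*t), 3*t*exp(5*t) + exp(5*t)]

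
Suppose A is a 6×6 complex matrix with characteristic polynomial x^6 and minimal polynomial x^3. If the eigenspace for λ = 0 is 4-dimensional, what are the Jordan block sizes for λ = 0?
Block sizes for λ = 0: [3, 1, 1, 1]

Step 1 — from the characteristic polynomial, algebraic multiplicity of λ = 0 is 6. From dim ker(A − (0)·I) = 4, there are exactly 4 Jordan blocks for λ = 0.
Step 2 — from the minimal polynomial, the factor (x − 0)^3 tells us the largest block for λ = 0 has size 3.
Step 3 — with total size 6, 4 blocks, and largest block 3, the block sizes (in nonincreasing order) are [3, 1, 1, 1].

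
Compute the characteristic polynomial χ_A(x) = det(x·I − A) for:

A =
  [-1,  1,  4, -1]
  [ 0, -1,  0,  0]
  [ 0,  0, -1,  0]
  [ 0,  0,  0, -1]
x^4 + 4*x^3 + 6*x^2 + 4*x + 1

Expanding det(x·I − A) (e.g. by cofactor expansion or by noting that A is similar to its Jordan form J, which has the same characteristic polynomial as A) gives
  χ_A(x) = x^4 + 4*x^3 + 6*x^2 + 4*x + 1
which factors as (x + 1)^4. The eigenvalues (with algebraic multiplicities) are λ = -1 with multiplicity 4.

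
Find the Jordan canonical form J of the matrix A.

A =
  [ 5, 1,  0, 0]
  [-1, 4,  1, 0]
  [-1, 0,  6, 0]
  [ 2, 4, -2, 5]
J_3(5) ⊕ J_1(5)

The characteristic polynomial is
  det(x·I − A) = x^4 - 20*x^3 + 150*x^2 - 500*x + 625 = (x - 5)^4

Eigenvalues and multiplicities (the geometric multiplicity of λ is n − rank(A − λI), which equals the number of Jordan blocks for λ):
  λ = 5: algebraic multiplicity = 4, geometric multiplicity = 2

Determining the block sizes for each eigenvalue:
  λ = 5: with am = 4 and gm = 2, the partition is not yet determined (e.g. several partitions of 4 into 2 parts exist). Let N = A − (5)·I. Computing rank(N^1) = 2, rank(N^2) = 1, rank(N^3) = 0; the number of blocks of size ≥ j is rank(N^{j−1}) − rank(N^j), giving [2, 1, 1]. So we have 1 block(s) of size 3, 1 block(s) of size 1 → block sizes [3, 1]

Assembling the blocks gives a Jordan form
J =
  [5, 1, 0, 0]
  [0, 5, 1, 0]
  [0, 0, 5, 0]
  [0, 0, 0, 5]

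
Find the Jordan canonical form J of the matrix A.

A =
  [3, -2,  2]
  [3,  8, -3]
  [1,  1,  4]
J_2(5) ⊕ J_1(5)

The characteristic polynomial is
  det(x·I − A) = x^3 - 15*x^2 + 75*x - 125 = (x - 5)^3

Eigenvalues and multiplicities (the geometric multiplicity of λ is n − rank(A − λI), which equals the number of Jordan blocks for λ):
  λ = 5: algebraic multiplicity = 3, geometric multiplicity = 2

Determining the block sizes for each eigenvalue:
  λ = 5: 2 blocks summing to 3 forces exactly one block of size 2 and the rest size 1 → block sizes [2, 1]

Assembling the blocks gives a Jordan form
J =
  [5, 1, 0]
  [0, 5, 0]
  [0, 0, 5]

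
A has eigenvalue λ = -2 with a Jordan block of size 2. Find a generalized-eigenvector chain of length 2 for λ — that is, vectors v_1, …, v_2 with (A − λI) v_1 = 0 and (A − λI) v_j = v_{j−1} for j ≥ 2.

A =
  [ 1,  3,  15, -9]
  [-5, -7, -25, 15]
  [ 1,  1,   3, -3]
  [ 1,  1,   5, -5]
A Jordan chain for λ = -2 of length 2:
v_1 = (3, -5, 1, 1)ᵀ
v_2 = (1, 0, 0, 0)ᵀ

Let N = A − (-2)·I. We want v_2 with N^2 v_2 = 0 but N^1 v_2 ≠ 0; then v_{j-1} := N · v_j for j = 2, …, 2.

Pick v_2 = (1, 0, 0, 0)ᵀ.
Then v_1 = N · v_2 = (3, -5, 1, 1)ᵀ.

Sanity check: (A − (-2)·I) v_1 = (0, 0, 0, 0)ᵀ = 0. ✓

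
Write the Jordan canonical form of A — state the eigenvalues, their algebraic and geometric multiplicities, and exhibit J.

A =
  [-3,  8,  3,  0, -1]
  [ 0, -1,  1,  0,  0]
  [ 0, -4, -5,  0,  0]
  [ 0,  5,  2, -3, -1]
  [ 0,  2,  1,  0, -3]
J_3(-3) ⊕ J_2(-3)

The characteristic polynomial is
  det(x·I − A) = x^5 + 15*x^4 + 90*x^3 + 270*x^2 + 405*x + 243 = (x + 3)^5

Eigenvalues and multiplicities (the geometric multiplicity of λ is n − rank(A − λI), which equals the number of Jordan blocks for λ):
  λ = -3: algebraic multiplicity = 5, geometric multiplicity = 2

Determining the block sizes for each eigenvalue:
  λ = -3: with am = 5 and gm = 2, the partition is not yet determined (e.g. several partitions of 5 into 2 parts exist). Let N = A − (-3)·I. Computing rank(N^1) = 3, rank(N^2) = 1, rank(N^3) = 0; the number of blocks of size ≥ j is rank(N^{j−1}) − rank(N^j), giving [2, 2, 1]. So we have 1 block(s) of size 3, 1 block(s) of size 2 → block sizes [3, 2]

Assembling the blocks gives a Jordan form
J =
  [-3,  1,  0,  0,  0]
  [ 0, -3,  1,  0,  0]
  [ 0,  0, -3,  0,  0]
  [ 0,  0,  0, -3,  1]
  [ 0,  0,  0,  0, -3]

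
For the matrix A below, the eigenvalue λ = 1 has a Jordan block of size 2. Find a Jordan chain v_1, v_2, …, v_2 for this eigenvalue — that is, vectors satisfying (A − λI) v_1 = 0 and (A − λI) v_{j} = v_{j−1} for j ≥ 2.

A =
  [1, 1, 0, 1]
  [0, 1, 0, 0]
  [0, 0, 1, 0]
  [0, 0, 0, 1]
A Jordan chain for λ = 1 of length 2:
v_1 = (1, 0, 0, 0)ᵀ
v_2 = (0, 1, 0, 0)ᵀ

Let N = A − (1)·I. We want v_2 with N^2 v_2 = 0 but N^1 v_2 ≠ 0; then v_{j-1} := N · v_j for j = 2, …, 2.

Pick v_2 = (0, 1, 0, 0)ᵀ.
Then v_1 = N · v_2 = (1, 0, 0, 0)ᵀ.

Sanity check: (A − (1)·I) v_1 = (0, 0, 0, 0)ᵀ = 0. ✓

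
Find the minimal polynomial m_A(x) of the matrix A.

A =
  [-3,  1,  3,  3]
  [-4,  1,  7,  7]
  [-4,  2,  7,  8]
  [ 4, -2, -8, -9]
x^3 + 3*x^2 + 3*x + 1

The characteristic polynomial is χ_A(x) = (x + 1)^4, so the eigenvalues are known. The minimal polynomial is
  m_A(x) = Π_λ (x − λ)^{k_λ}
where k_λ is the size of the *largest* Jordan block for λ (equivalently, the smallest k with (A − λI)^k v = 0 for every generalised eigenvector v of λ).

  λ = -1: largest Jordan block has size 3, contributing (x + 1)^3

So m_A(x) = (x + 1)^3 = x^3 + 3*x^2 + 3*x + 1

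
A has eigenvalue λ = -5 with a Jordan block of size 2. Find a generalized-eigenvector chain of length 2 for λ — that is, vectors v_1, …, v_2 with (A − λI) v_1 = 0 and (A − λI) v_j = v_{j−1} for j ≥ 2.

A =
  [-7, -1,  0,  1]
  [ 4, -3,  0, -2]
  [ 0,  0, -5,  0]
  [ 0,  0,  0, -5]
A Jordan chain for λ = -5 of length 2:
v_1 = (-2, 4, 0, 0)ᵀ
v_2 = (1, 0, 0, 0)ᵀ

Let N = A − (-5)·I. We want v_2 with N^2 v_2 = 0 but N^1 v_2 ≠ 0; then v_{j-1} := N · v_j for j = 2, …, 2.

Pick v_2 = (1, 0, 0, 0)ᵀ.
Then v_1 = N · v_2 = (-2, 4, 0, 0)ᵀ.

Sanity check: (A − (-5)·I) v_1 = (0, 0, 0, 0)ᵀ = 0. ✓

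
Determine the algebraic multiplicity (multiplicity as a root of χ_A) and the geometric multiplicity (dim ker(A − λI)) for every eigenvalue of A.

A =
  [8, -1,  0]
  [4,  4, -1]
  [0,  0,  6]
λ = 6: alg = 3, geom = 1

Step 1 — factor the characteristic polynomial to read off the algebraic multiplicities:
  χ_A(x) = (x - 6)^3

Step 2 — compute geometric multiplicities via the rank-nullity identity g(λ) = n − rank(A − λI):
  rank(A − (6)·I) = 2, so dim ker(A − (6)·I) = n − 2 = 1

Summary:
  λ = 6: algebraic multiplicity = 3, geometric multiplicity = 1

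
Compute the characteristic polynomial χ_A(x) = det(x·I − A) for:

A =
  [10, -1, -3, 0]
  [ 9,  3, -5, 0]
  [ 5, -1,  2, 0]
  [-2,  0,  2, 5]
x^4 - 20*x^3 + 150*x^2 - 500*x + 625

Expanding det(x·I − A) (e.g. by cofactor expansion or by noting that A is similar to its Jordan form J, which has the same characteristic polynomial as A) gives
  χ_A(x) = x^4 - 20*x^3 + 150*x^2 - 500*x + 625
which factors as (x - 5)^4. The eigenvalues (with algebraic multiplicities) are λ = 5 with multiplicity 4.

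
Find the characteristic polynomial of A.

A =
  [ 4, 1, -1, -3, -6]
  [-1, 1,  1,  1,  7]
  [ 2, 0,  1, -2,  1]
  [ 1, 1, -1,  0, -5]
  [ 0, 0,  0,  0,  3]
x^5 - 9*x^4 + 30*x^3 - 46*x^2 + 33*x - 9

Expanding det(x·I − A) (e.g. by cofactor expansion or by noting that A is similar to its Jordan form J, which has the same characteristic polynomial as A) gives
  χ_A(x) = x^5 - 9*x^4 + 30*x^3 - 46*x^2 + 33*x - 9
which factors as (x - 3)^2*(x - 1)^3. The eigenvalues (with algebraic multiplicities) are λ = 1 with multiplicity 3, λ = 3 with multiplicity 2.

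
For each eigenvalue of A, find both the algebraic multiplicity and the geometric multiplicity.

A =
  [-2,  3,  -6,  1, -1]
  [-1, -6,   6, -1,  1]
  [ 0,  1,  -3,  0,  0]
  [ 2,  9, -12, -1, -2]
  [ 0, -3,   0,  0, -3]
λ = -3: alg = 5, geom = 3

Step 1 — factor the characteristic polynomial to read off the algebraic multiplicities:
  χ_A(x) = (x + 3)^5

Step 2 — compute geometric multiplicities via the rank-nullity identity g(λ) = n − rank(A − λI):
  rank(A − (-3)·I) = 2, so dim ker(A − (-3)·I) = n − 2 = 3

Summary:
  λ = -3: algebraic multiplicity = 5, geometric multiplicity = 3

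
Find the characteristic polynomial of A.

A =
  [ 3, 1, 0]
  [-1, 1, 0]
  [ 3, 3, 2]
x^3 - 6*x^2 + 12*x - 8

Expanding det(x·I − A) (e.g. by cofactor expansion or by noting that A is similar to its Jordan form J, which has the same characteristic polynomial as A) gives
  χ_A(x) = x^3 - 6*x^2 + 12*x - 8
which factors as (x - 2)^3. The eigenvalues (with algebraic multiplicities) are λ = 2 with multiplicity 3.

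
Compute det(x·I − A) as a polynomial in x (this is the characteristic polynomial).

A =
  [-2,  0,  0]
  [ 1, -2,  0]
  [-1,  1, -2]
x^3 + 6*x^2 + 12*x + 8

Expanding det(x·I − A) (e.g. by cofactor expansion or by noting that A is similar to its Jordan form J, which has the same characteristic polynomial as A) gives
  χ_A(x) = x^3 + 6*x^2 + 12*x + 8
which factors as (x + 2)^3. The eigenvalues (with algebraic multiplicities) are λ = -2 with multiplicity 3.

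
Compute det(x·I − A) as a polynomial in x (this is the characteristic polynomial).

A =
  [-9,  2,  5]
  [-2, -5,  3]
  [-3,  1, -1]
x^3 + 15*x^2 + 75*x + 125

Expanding det(x·I − A) (e.g. by cofactor expansion or by noting that A is similar to its Jordan form J, which has the same characteristic polynomial as A) gives
  χ_A(x) = x^3 + 15*x^2 + 75*x + 125
which factors as (x + 5)^3. The eigenvalues (with algebraic multiplicities) are λ = -5 with multiplicity 3.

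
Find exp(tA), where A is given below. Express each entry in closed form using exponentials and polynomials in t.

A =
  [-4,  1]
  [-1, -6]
e^{tA} =
  [t*exp(-5*t) + exp(-5*t), t*exp(-5*t)]
  [-t*exp(-5*t), -t*exp(-5*t) + exp(-5*t)]

Strategy: write A = P · J · P⁻¹ where J is a Jordan canonical form, so e^{tA} = P · e^{tJ} · P⁻¹, and e^{tJ} can be computed block-by-block.

A has Jordan form
J =
  [-5,  1]
  [ 0, -5]
(up to reordering of blocks).

Per-block formulas:
  For a 2×2 Jordan block J_2(-5): exp(t · J_2(-5)) = e^(-5t)·(I + t·N), where N is the 2×2 nilpotent shift.

After assembling e^{tJ} and conjugating by P, we get:

e^{tA} =
  [t*exp(-5*t) + exp(-5*t), t*exp(-5*t)]
  [-t*exp(-5*t), -t*exp(-5*t) + exp(-5*t)]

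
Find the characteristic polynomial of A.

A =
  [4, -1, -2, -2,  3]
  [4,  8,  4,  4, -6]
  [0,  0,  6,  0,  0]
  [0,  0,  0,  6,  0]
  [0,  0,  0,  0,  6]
x^5 - 30*x^4 + 360*x^3 - 2160*x^2 + 6480*x - 7776

Expanding det(x·I − A) (e.g. by cofactor expansion or by noting that A is similar to its Jordan form J, which has the same characteristic polynomial as A) gives
  χ_A(x) = x^5 - 30*x^4 + 360*x^3 - 2160*x^2 + 6480*x - 7776
which factors as (x - 6)^5. The eigenvalues (with algebraic multiplicities) are λ = 6 with multiplicity 5.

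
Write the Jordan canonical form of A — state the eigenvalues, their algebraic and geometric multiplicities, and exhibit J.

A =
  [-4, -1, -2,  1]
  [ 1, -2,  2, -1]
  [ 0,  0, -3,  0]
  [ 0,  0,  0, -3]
J_2(-3) ⊕ J_1(-3) ⊕ J_1(-3)

The characteristic polynomial is
  det(x·I − A) = x^4 + 12*x^3 + 54*x^2 + 108*x + 81 = (x + 3)^4

Eigenvalues and multiplicities (the geometric multiplicity of λ is n − rank(A − λI), which equals the number of Jordan blocks for λ):
  λ = -3: algebraic multiplicity = 4, geometric multiplicity = 3

Determining the block sizes for each eigenvalue:
  λ = -3: 3 blocks summing to 4 forces exactly one block of size 2 and the rest size 1 → block sizes [2, 1, 1]

Assembling the blocks gives a Jordan form
J =
  [-3,  1,  0,  0]
  [ 0, -3,  0,  0]
  [ 0,  0, -3,  0]
  [ 0,  0,  0, -3]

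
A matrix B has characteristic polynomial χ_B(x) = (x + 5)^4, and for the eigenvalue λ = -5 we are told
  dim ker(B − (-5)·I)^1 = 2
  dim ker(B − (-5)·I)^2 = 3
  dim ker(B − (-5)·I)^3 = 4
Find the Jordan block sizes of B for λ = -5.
Block sizes for λ = -5: [3, 1]

From the dimensions of kernels of powers, the number of Jordan blocks of size at least j is d_j − d_{j−1} where d_j = dim ker(N^j) (with d_0 = 0). Computing the differences gives [2, 1, 1].
The number of blocks of size exactly k is (#blocks of size ≥ k) − (#blocks of size ≥ k + 1), so the partition is: 1 block(s) of size 1, 1 block(s) of size 3.
In nonincreasing order the block sizes are [3, 1].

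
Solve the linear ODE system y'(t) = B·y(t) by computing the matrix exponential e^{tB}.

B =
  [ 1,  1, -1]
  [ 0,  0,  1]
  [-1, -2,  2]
e^{tB} =
  [t^2*exp(t)/2 + exp(t), t^2*exp(t)/2 + t*exp(t), -t*exp(t)]
  [-t^2*exp(t)/2, -t^2*exp(t)/2 - t*exp(t) + exp(t), t*exp(t)]
  [-t^2*exp(t)/2 - t*exp(t), -t^2*exp(t)/2 - 2*t*exp(t), t*exp(t) + exp(t)]

Strategy: write B = P · J · P⁻¹ where J is a Jordan canonical form, so e^{tB} = P · e^{tJ} · P⁻¹, and e^{tJ} can be computed block-by-block.

B has Jordan form
J =
  [1, 1, 0]
  [0, 1, 1]
  [0, 0, 1]
(up to reordering of blocks).

Per-block formulas:
  For a 3×3 Jordan block J_3(1): exp(t · J_3(1)) = e^(1t)·(I + t·N + (t^2/2)·N^2), where N is the 3×3 nilpotent shift.

After assembling e^{tJ} and conjugating by P, we get:

e^{tB} =
  [t^2*exp(t)/2 + exp(t), t^2*exp(t)/2 + t*exp(t), -t*exp(t)]
  [-t^2*exp(t)/2, -t^2*exp(t)/2 - t*exp(t) + exp(t), t*exp(t)]
  [-t^2*exp(t)/2 - t*exp(t), -t^2*exp(t)/2 - 2*t*exp(t), t*exp(t) + exp(t)]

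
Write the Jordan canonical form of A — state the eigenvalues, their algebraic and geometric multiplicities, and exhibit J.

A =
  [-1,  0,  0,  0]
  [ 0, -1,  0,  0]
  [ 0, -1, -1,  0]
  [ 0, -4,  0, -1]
J_2(-1) ⊕ J_1(-1) ⊕ J_1(-1)

The characteristic polynomial is
  det(x·I − A) = x^4 + 4*x^3 + 6*x^2 + 4*x + 1 = (x + 1)^4

Eigenvalues and multiplicities (the geometric multiplicity of λ is n − rank(A − λI), which equals the number of Jordan blocks for λ):
  λ = -1: algebraic multiplicity = 4, geometric multiplicity = 3

Determining the block sizes for each eigenvalue:
  λ = -1: 3 blocks summing to 4 forces exactly one block of size 2 and the rest size 1 → block sizes [2, 1, 1]

Assembling the blocks gives a Jordan form
J =
  [-1,  1,  0,  0]
  [ 0, -1,  0,  0]
  [ 0,  0, -1,  0]
  [ 0,  0,  0, -1]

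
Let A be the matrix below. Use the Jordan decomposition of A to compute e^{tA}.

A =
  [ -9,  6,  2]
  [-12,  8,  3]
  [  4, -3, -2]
e^{tA} =
  [-8*t*exp(-t) + exp(-t), 6*t*exp(-t), 2*t*exp(-t)]
  [-12*t*exp(-t), 9*t*exp(-t) + exp(-t), 3*t*exp(-t)]
  [4*t*exp(-t), -3*t*exp(-t), -t*exp(-t) + exp(-t)]

Strategy: write A = P · J · P⁻¹ where J is a Jordan canonical form, so e^{tA} = P · e^{tJ} · P⁻¹, and e^{tJ} can be computed block-by-block.

A has Jordan form
J =
  [-1,  1,  0]
  [ 0, -1,  0]
  [ 0,  0, -1]
(up to reordering of blocks).

Per-block formulas:
  For a 1×1 block at λ = -1: exp(t · [-1]) = [e^(-1t)].
  For a 2×2 Jordan block J_2(-1): exp(t · J_2(-1)) = e^(-1t)·(I + t·N), where N is the 2×2 nilpotent shift.

After assembling e^{tJ} and conjugating by P, we get:

e^{tA} =
  [-8*t*exp(-t) + exp(-t), 6*t*exp(-t), 2*t*exp(-t)]
  [-12*t*exp(-t), 9*t*exp(-t) + exp(-t), 3*t*exp(-t)]
  [4*t*exp(-t), -3*t*exp(-t), -t*exp(-t) + exp(-t)]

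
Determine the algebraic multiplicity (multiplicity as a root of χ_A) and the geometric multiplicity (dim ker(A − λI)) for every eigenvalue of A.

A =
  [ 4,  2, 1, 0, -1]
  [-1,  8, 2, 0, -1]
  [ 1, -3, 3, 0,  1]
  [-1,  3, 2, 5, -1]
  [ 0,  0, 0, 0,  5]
λ = 5: alg = 5, geom = 3

Step 1 — factor the characteristic polynomial to read off the algebraic multiplicities:
  χ_A(x) = (x - 5)^5

Step 2 — compute geometric multiplicities via the rank-nullity identity g(λ) = n − rank(A − λI):
  rank(A − (5)·I) = 2, so dim ker(A − (5)·I) = n − 2 = 3

Summary:
  λ = 5: algebraic multiplicity = 5, geometric multiplicity = 3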